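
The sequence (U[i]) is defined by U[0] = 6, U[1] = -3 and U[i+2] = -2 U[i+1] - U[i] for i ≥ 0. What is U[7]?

15

U[2] = -2·(-3) - 6 = 0
U[3] = -2·0 - (-3) = 3
U[4] = -2·3 - 0 = -6
U[5] = -2·(-6) - 3 = 9
U[6] = -2·9 - (-6) = -12
U[7] = -2·(-12) - 9 = 15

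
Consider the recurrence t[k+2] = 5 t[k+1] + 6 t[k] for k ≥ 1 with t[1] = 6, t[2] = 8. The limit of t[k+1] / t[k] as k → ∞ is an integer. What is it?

The characteristic equation is r^2 - 5r - 6 = 0, which factors as (r - 6)(r + 1) = 0.
So the roots are 6 and -1. Since |6| > |-1| and the coefficient of 6^k is non-zero, the ratio tends to 6.

6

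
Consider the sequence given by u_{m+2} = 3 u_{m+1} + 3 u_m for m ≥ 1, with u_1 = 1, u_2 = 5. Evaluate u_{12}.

2939814

u_3 = 3·5 + 3·1 = 18
u_4 = 3·18 + 3·5 = 69
u_5 = 3·69 + 3·18 = 261
u_6 = 3·261 + 3·69 = 990
u_7 = 3·990 + 3·261 = 3753
u_8 = 3·3753 + 3·990 = 14229
u_9 = 3·14229 + 3·3753 = 53946
u_{10} = 3·53946 + 3·14229 = 204525
u_{11} = 3·204525 + 3·53946 = 775413
u_{12} = 3·775413 + 3·204525 = 2939814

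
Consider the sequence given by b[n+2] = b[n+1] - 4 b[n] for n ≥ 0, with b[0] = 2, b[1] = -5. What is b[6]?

b[2] = (-5) - 4(2) = -13
b[3] = (-13) - 4(-5) = 7
b[4] = 7 - 4(-13) = 59
b[5] = 59 - 4(7) = 31
b[6] = 31 - 4(59) = -205

-205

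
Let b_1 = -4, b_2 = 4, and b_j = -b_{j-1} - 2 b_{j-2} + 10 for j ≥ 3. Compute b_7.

b_3 = -4 - 2*(-4) + 10 = 14
b_4 = -14 - 2*4 + 10 = -12
b_5 = -(-12) - 2*14 + 10 = -6
b_6 = -(-6) - 2*(-12) + 10 = 40
b_7 = -40 - 2*(-6) + 10 = -18

-18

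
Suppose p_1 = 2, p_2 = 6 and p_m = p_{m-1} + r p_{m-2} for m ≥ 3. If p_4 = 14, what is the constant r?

p_3 = 6 + 2r
p_4 = 6 + 8r
So 6 + 8r = 14, giving r = 1.

1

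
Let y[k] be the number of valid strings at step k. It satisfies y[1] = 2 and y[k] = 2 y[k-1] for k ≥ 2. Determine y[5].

32

y[2] = 2*2 = 4
y[3] = 2*4 = 8
y[4] = 2*8 = 16
y[5] = 2*16 = 32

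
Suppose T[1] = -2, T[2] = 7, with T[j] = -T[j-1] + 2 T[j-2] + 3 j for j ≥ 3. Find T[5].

-17

T[3] = -7 + 2*(-2) + 9 = -2
T[4] = -(-2) + 2*7 + 12 = 28
T[5] = -28 + 2*(-2) + 15 = -17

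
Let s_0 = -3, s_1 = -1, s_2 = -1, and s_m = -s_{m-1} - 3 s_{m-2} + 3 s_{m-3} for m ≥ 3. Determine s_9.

s_3 = -(-1) - 3*(-1) + 3*(-3) = -5
s_4 = -(-5) - 3*(-1) + 3*(-1) = 5
s_5 = -5 - 3*(-5) + 3*(-1) = 7
s_6 = -7 - 3*5 + 3*(-5) = -37
s_7 = -(-37) - 3*7 + 3*5 = 31
s_8 = -31 - 3*(-37) + 3*7 = 101
s_9 = -101 - 3*31 + 3*(-37) = -305

-305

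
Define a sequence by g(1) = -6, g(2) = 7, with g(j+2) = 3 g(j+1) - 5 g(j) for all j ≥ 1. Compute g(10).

g(3) = 3(7) - 5(-6) = 51
g(4) = 3(51) - 5(7) = 118
g(5) = 3(118) - 5(51) = 99
g(6) = 3(99) - 5(118) = -293
g(7) = 3(-293) - 5(99) = -1374
g(8) = 3(-1374) - 5(-293) = -2657
g(9) = 3(-2657) - 5(-1374) = -1101
g(10) = 3(-1101) - 5(-2657) = 9982

9982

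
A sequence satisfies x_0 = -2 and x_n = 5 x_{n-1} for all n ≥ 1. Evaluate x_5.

-6250

x_1 = 5*(-2) = -10
x_2 = 5*(-10) = -50
x_3 = 5*(-50) = -250
x_4 = 5*(-250) = -1250
x_5 = 5*(-1250) = -6250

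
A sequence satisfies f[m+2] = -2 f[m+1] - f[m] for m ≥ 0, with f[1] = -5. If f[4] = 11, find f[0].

Let f[0] = x.
f[2] = 10 - x
f[3] = -15 + 2x
f[4] = 20 - 3x
So 20 - 3x = 11, giving x = 3.

3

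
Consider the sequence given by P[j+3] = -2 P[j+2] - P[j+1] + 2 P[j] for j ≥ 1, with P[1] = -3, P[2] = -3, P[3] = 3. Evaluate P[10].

P[4] = -2*3 - (-3) + 2*(-3) = -9
P[5] = -2*(-9) - 3 + 2*(-3) = 9
P[6] = -2*9 - (-9) + 2*3 = -3
P[7] = -2*(-3) - 9 + 2*(-9) = -21
P[8] = -2*(-21) - (-3) + 2*9 = 63
P[9] = -2*63 - (-21) + 2*(-3) = -111
P[10] = -2*(-111) - 63 + 2*(-21) = 117

117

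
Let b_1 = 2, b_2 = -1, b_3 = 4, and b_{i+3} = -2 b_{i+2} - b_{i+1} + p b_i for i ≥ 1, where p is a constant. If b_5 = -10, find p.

b_4 = -7 + 2p
b_5 = 10 - 5p
So 10 - 5p = -10, giving p = 4.

4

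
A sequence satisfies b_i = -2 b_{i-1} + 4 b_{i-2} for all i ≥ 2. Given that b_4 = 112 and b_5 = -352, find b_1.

Rearranging, b_{i-2} = (b_i + 2 b_{i-1}) / 4.
b_3 = (-352 + 2*112) / 4 = -128/4 = -32
b_2 = (112 + 2*(-32)) / 4 = 48/4 = 12
b_1 = (-32 + 2*12) / 4 = -8/4 = -2

-2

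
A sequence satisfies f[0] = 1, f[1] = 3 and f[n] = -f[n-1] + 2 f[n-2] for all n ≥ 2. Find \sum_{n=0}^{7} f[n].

70

f[2] = -3 + 2*1 = -1
f[3] = -(-1) + 2*3 = 7
f[4] = -7 + 2*(-1) = -9
f[5] = -(-9) + 2*7 = 23
f[6] = -23 + 2*(-9) = -41
f[7] = -(-41) + 2*23 = 87
Sum = 1 + 3 + (-1) + 7 + (-9) + 23 + (-41) + 87 = 70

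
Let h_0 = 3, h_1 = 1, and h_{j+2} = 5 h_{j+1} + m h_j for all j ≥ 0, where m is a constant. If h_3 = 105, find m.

5

h_2 = 5 + 3m
h_3 = 25 + 16m
So 25 + 16m = 105, giving m = 5.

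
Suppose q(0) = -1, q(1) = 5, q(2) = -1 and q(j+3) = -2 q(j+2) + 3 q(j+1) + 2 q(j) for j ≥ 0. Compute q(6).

q(3) = -2(-1) + 3(5) + 2(-1) = 15
q(4) = -2(15) + 3(-1) + 2(5) = -23
q(5) = -2(-23) + 3(15) + 2(-1) = 89
q(6) = -2(89) + 3(-23) + 2(15) = -217

-217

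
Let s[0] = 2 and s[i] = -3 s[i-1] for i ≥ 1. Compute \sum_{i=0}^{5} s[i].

-364

s[1] = -3*2 = -6
s[2] = -3*(-6) = 18
s[3] = -3*18 = -54
s[4] = -3*(-54) = 162
s[5] = -3*162 = -486
Sum = 2 + (-6) + 18 + (-54) + 162 + (-486) = -364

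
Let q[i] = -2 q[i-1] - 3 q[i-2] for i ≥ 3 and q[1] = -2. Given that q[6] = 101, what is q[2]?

Let q[2] = x.
q[3] = 6 - 2x
q[4] = -12 + x
q[5] = 6 + 4x
q[6] = 24 - 11x
So 24 - 11x = 101, giving x = -7.

-7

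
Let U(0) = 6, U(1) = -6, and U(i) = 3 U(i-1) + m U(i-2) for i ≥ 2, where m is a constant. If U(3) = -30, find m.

2

U(2) = -18 + 6m
U(3) = -54 + 12m
So -54 + 12m = -30, giving m = 2.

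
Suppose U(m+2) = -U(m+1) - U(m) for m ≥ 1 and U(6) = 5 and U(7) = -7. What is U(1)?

Rearranging, U(m-2) = -(U(m) + U(m-1)).
U(5) = -(-7 + 5) = 2
U(4) = -(5 + 2) = -7
U(3) = -(2 + (-7)) = 5
U(2) = -(-7 + 5) = 2
U(1) = -(5 + 2) = -7

-7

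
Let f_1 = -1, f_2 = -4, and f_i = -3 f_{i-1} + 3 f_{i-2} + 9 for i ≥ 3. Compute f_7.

f_3 = -3(-4) + 3(-1) + 9 = 18
f_4 = -3(18) + 3(-4) + 9 = -57
f_5 = -3(-57) + 3(18) + 9 = 234
f_6 = -3(234) + 3(-57) + 9 = -864
f_7 = -3(-864) + 3(234) + 9 = 3303

3303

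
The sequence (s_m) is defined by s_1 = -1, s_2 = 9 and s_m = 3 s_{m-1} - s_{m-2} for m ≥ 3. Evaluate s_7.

1351

s_3 = 3(9) - (-1) = 28
s_4 = 3(28) - 9 = 75
s_5 = 3(75) - 28 = 197
s_6 = 3(197) - 75 = 516
s_7 = 3(516) - 197 = 1351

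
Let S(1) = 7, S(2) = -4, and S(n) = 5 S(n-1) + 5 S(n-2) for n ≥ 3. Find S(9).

S(3) = 5*(-4) + 5*7 = 15
S(4) = 5*15 + 5*(-4) = 55
S(5) = 5*55 + 5*15 = 350
S(6) = 5*350 + 5*55 = 2025
S(7) = 5*2025 + 5*350 = 11875
S(8) = 5*11875 + 5*2025 = 69500
S(9) = 5*69500 + 5*11875 = 406875

406875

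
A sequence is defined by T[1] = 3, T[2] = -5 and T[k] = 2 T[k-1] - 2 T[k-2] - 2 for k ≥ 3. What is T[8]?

102

T[3] = 2*(-5) - 2*3 - 2 = -18
T[4] = 2*(-18) - 2*(-5) - 2 = -28
T[5] = 2*(-28) - 2*(-18) - 2 = -22
T[6] = 2*(-22) - 2*(-28) - 2 = 10
T[7] = 2*10 - 2*(-22) - 2 = 62
T[8] = 2*62 - 2*10 - 2 = 102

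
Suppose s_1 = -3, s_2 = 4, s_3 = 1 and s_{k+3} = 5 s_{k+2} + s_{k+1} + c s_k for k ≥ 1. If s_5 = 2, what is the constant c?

s_4 = 9 - 3c
s_5 = 46 - 11c
So 46 - 11c = 2, giving c = 4.

4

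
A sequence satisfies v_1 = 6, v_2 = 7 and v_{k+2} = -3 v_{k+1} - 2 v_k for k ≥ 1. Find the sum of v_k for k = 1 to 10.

4433

v_3 = -3(7) - 2(6) = -33
v_4 = -3(-33) - 2(7) = 85
v_5 = -3(85) - 2(-33) = -189
v_6 = -3(-189) - 2(85) = 397
v_7 = -3(397) - 2(-189) = -813
v_8 = -3(-813) - 2(397) = 1645
v_9 = -3(1645) - 2(-813) = -3309
v_{10} = -3(-3309) - 2(1645) = 6637
Sum = 6 + 7 + (-33) + 85 + (-189) + 397 + (-813) + 1645 + (-3309) + 6637 = 4433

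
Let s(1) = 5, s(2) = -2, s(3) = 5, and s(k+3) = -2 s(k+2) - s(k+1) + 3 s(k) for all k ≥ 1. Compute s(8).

s(4) = -2(5) - (-2) + 3(5) = 7
s(5) = -2(7) - 5 + 3(-2) = -25
s(6) = -2(-25) - 7 + 3(5) = 58
s(7) = -2(58) - (-25) + 3(7) = -70
s(8) = -2(-70) - 58 + 3(-25) = 7

7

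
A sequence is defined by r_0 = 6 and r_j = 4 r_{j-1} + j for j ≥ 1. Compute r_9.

1689369

r_1 = 4*6 + 1 = 25
r_2 = 4*25 + 2 = 102
r_3 = 4*102 + 3 = 411
r_4 = 4*411 + 4 = 1648
r_5 = 4*1648 + 5 = 6597
r_6 = 4*6597 + 6 = 26394
r_7 = 4*26394 + 7 = 105583
r_8 = 4*105583 + 8 = 422340
r_9 = 4*422340 + 9 = 1689369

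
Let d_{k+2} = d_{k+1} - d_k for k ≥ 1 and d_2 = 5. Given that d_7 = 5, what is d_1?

Let d_1 = z.
d_3 = 5 - z
d_4 = -z
d_5 = -5
d_6 = -5 + z
d_7 = z
So z = 5, giving z = 5.

5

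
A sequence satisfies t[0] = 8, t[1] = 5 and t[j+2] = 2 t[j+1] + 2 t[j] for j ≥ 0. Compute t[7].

3560

t[2] = 2(5) + 2(8) = 26
t[3] = 2(26) + 2(5) = 62
t[4] = 2(62) + 2(26) = 176
t[5] = 2(176) + 2(62) = 476
t[6] = 2(476) + 2(176) = 1304
t[7] = 2(1304) + 2(476) = 3560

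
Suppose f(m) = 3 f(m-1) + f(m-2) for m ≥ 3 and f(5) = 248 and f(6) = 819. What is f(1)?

Rearranging, f(m-2) = f(m) - 3 f(m-1).
f(4) = 819 - 3·248 = 75
f(3) = 248 - 3·75 = 23
f(2) = 75 - 3·23 = 6
f(1) = 23 - 3·6 = 5

5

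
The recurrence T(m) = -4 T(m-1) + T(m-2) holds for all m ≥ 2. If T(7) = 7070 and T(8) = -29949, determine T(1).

2

Rearranging, T(m-2) = T(m) + 4 T(m-1).
T(6) = -29949 + 4·7070 = -1669
T(5) = 7070 + 4·(-1669) = 394
T(4) = -1669 + 4·394 = -93
T(3) = 394 + 4·(-93) = 22
T(2) = -93 + 4·22 = -5
T(1) = 22 + 4·(-5) = 2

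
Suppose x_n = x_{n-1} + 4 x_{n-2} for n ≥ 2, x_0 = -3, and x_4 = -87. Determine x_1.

Let x_1 = z.
x_2 = -12 + z
x_3 = -12 + 5z
x_4 = -60 + 9z
So -60 + 9z = -87, giving z = -3.

-3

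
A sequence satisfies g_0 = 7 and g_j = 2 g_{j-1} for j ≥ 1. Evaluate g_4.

112

g_1 = 2·7 = 14
g_2 = 2·14 = 28
g_3 = 2·28 = 56
g_4 = 2·56 = 112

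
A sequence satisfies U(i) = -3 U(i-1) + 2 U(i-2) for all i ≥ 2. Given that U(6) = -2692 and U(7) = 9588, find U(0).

Rearranging, U(i-2) = (U(i) + 3 U(i-1)) / 2.
U(5) = (9588 + 3·(-2692)) / 2 = 1512/2 = 756
U(4) = (-2692 + 3·756) / 2 = -424/2 = -212
U(3) = (756 + 3·(-212)) / 2 = 120/2 = 60
U(2) = (-212 + 3·60) / 2 = -32/2 = -16
U(1) = (60 + 3·(-16)) / 2 = 12/2 = 6
U(0) = (-16 + 3·6) / 2 = 2/2 = 1

1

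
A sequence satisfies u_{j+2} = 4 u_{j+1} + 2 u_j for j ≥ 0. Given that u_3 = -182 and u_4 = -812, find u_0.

Rearranging, u_{j-2} = (u_j - 4 u_{j-1}) / 2.
u_2 = (-812 - 4(-182)) / 2 = -84/2 = -42
u_1 = (-182 - 4(-42)) / 2 = -14/2 = -7
u_0 = (-42 - 4(-7)) / 2 = -14/2 = -7

-7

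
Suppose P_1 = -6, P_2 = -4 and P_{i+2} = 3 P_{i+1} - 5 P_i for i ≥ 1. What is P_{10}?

P_3 = 3(-4) - 5(-6) = 18
P_4 = 3(18) - 5(-4) = 74
P_5 = 3(74) - 5(18) = 132
P_6 = 3(132) - 5(74) = 26
P_7 = 3(26) - 5(132) = -582
P_8 = 3(-582) - 5(26) = -1876
P_9 = 3(-1876) - 5(-582) = -2718
P_{10} = 3(-2718) - 5(-1876) = 1226

1226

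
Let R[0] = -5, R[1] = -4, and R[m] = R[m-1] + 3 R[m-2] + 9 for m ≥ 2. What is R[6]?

-157

R[2] = (-4) + 3*(-5) + 9 = -10
R[3] = (-10) + 3*(-4) + 9 = -13
R[4] = (-13) + 3*(-10) + 9 = -34
R[5] = (-34) + 3*(-13) + 9 = -64
R[6] = (-64) + 3*(-34) + 9 = -157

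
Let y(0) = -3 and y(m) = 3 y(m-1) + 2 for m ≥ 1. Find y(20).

-6973568803

The fixed point is 2/(1 - 3) = -1, so y(m) + 1 = 3(y(m-1) + 1).
Hence y(m) = -2·3^m - 1.
y(20) = -2·3^{20} - 1 = -2·3486784401 - 1 = -6973568803.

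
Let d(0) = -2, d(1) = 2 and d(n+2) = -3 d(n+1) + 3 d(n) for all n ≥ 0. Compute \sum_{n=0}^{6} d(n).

-1842

d(2) = -3·2 + 3·(-2) = -12
d(3) = -3·(-12) + 3·2 = 42
d(4) = -3·42 + 3·(-12) = -162
d(5) = -3·(-162) + 3·42 = 612
d(6) = -3·612 + 3·(-162) = -2322
Sum = (-2) + 2 + (-12) + 42 + (-162) + 612 + (-2322) = -1842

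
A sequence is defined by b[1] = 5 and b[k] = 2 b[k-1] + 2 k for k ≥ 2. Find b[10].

5608

b[2] = 2*5 + 4 = 14
b[3] = 2*14 + 6 = 34
b[4] = 2*34 + 8 = 76
b[5] = 2*76 + 10 = 162
b[6] = 2*162 + 12 = 336
b[7] = 2*336 + 14 = 686
b[8] = 2*686 + 16 = 1388
b[9] = 2*1388 + 18 = 2794
b[10] = 2*2794 + 20 = 5608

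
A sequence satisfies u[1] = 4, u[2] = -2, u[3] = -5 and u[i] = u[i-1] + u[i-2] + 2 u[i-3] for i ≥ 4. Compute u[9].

-113

u[4] = (-5) + (-2) + 2(4) = 1
u[5] = 1 + (-5) + 2(-2) = -8
u[6] = (-8) + 1 + 2(-5) = -17
u[7] = (-17) + (-8) + 2(1) = -23
u[8] = (-23) + (-17) + 2(-8) = -56
u[9] = (-56) + (-23) + 2(-17) = -113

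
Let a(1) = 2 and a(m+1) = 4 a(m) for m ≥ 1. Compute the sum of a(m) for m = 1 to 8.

a(2) = 4(2) = 8
a(3) = 4(8) = 32
a(4) = 4(32) = 128
a(5) = 4(128) = 512
a(6) = 4(512) = 2048
a(7) = 4(2048) = 8192
a(8) = 4(8192) = 32768
Sum = 2 + 8 + 32 + 128 + 512 + 2048 + 8192 + 32768 = 43690

43690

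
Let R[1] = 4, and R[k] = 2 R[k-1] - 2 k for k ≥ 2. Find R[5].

R[2] = 2(4) - 4 = 4
R[3] = 2(4) - 6 = 2
R[4] = 2(2) - 8 = -4
R[5] = 2(-4) - 10 = -18

-18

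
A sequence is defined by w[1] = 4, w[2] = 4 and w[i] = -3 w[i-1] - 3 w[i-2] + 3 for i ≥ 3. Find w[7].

w[3] = -3*4 - 3*4 + 3 = -21
w[4] = -3*(-21) - 3*4 + 3 = 54
w[5] = -3*54 - 3*(-21) + 3 = -96
w[6] = -3*(-96) - 3*54 + 3 = 129
w[7] = -3*129 - 3*(-96) + 3 = -96

-96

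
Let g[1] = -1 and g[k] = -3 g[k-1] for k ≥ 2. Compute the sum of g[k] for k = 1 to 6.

g[2] = -3(-1) = 3
g[3] = -3(3) = -9
g[4] = -3(-9) = 27
g[5] = -3(27) = -81
g[6] = -3(-81) = 243
Sum = (-1) + 3 + (-9) + 27 + (-81) + 243 = 182

182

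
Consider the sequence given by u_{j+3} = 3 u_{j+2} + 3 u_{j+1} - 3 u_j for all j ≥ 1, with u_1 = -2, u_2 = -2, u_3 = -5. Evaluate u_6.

-192

u_4 = 3(-5) + 3(-2) - 3(-2) = -15
u_5 = 3(-15) + 3(-5) - 3(-2) = -54
u_6 = 3(-54) + 3(-15) - 3(-5) = -192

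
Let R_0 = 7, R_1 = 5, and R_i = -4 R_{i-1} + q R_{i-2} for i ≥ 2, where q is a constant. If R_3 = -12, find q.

R_2 = -20 + 7q
R_3 = 80 - 23q
So 80 - 23q = -12, giving q = 4.

4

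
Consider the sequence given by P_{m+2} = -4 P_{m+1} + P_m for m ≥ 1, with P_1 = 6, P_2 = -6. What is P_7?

P_3 = -4(-6) + 6 = 30
P_4 = -4(30) + (-6) = -126
P_5 = -4(-126) + 30 = 534
P_6 = -4(534) + (-126) = -2262
P_7 = -4(-2262) + 534 = 9582

9582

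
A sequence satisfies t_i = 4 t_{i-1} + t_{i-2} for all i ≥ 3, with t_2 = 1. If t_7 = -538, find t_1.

-6

Let t_1 = x.
t_3 = 4 + x
t_4 = 17 + 4x
t_5 = 72 + 17x
t_6 = 305 + 72x
t_7 = 1292 + 305x
So 1292 + 305x = -538, giving x = -6.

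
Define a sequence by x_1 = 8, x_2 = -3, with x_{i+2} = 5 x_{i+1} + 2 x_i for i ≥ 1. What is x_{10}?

-14113

x_3 = 5(-3) + 2(8) = 1
x_4 = 5(1) + 2(-3) = -1
x_5 = 5(-1) + 2(1) = -3
x_6 = 5(-3) + 2(-1) = -17
x_7 = 5(-17) + 2(-3) = -91
x_8 = 5(-91) + 2(-17) = -489
x_9 = 5(-489) + 2(-91) = -2627
x_{10} = 5(-2627) + 2(-489) = -14113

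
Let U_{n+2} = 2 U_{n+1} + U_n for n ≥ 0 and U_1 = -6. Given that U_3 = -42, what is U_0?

Let U_0 = z.
U_2 = -12 + z
U_3 = -30 + 2z
So -30 + 2z = -42, giving z = -6.

-6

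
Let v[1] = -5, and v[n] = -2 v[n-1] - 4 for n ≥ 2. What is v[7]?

v[2] = -2*(-5) - 4 = 6
v[3] = -2*6 - 4 = -16
v[4] = -2*(-16) - 4 = 28
v[5] = -2*28 - 4 = -60
v[6] = -2*(-60) - 4 = 116
v[7] = -2*116 - 4 = -236

-236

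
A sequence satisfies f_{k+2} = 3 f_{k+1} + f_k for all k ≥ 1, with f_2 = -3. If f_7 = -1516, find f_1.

Let f_1 = z.
f_3 = -9 + z
f_4 = -30 + 3z
f_5 = -99 + 10z
f_6 = -327 + 33z
f_7 = -1080 + 109z
So -1080 + 109z = -1516, giving z = -4.

-4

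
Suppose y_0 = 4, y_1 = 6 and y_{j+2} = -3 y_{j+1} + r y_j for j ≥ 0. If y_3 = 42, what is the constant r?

2

y_2 = -18 + 4r
y_3 = 54 - 6r
So 54 - 6r = 42, giving r = 2.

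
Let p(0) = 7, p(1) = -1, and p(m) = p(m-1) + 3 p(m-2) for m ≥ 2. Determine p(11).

21656

p(2) = (-1) + 3·7 = 20
p(3) = 20 + 3·(-1) = 17
p(4) = 17 + 3·20 = 77
p(5) = 77 + 3·17 = 128
p(6) = 128 + 3·77 = 359
p(7) = 359 + 3·128 = 743
p(8) = 743 + 3·359 = 1820
p(9) = 1820 + 3·743 = 4049
p(10) = 4049 + 3·1820 = 9509
p(11) = 9509 + 3·4049 = 21656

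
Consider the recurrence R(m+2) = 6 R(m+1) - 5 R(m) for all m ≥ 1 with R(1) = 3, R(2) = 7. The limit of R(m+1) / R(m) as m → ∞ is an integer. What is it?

5

The characteristic equation is r^2 - 6r + 5 = 0, which factors as (r - 5)(r - 1) = 0.
So the roots are 5 and 1. Since |5| > |1| and the coefficient of 5^m is non-zero, the ratio tends to 5.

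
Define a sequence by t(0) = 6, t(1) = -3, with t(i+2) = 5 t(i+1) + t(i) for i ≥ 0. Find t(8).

-181029

t(2) = 5*(-3) + 6 = -9
t(3) = 5*(-9) + (-3) = -48
t(4) = 5*(-48) + (-9) = -249
t(5) = 5*(-249) + (-48) = -1293
t(6) = 5*(-1293) + (-249) = -6714
t(7) = 5*(-6714) + (-1293) = -34863
t(8) = 5*(-34863) + (-6714) = -181029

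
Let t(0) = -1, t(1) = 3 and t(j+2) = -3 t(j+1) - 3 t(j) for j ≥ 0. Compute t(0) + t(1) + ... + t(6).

23

t(2) = -3·3 - 3·(-1) = -6
t(3) = -3·(-6) - 3·3 = 9
t(4) = -3·9 - 3·(-6) = -9
t(5) = -3·(-9) - 3·9 = 0
t(6) = -3·0 - 3·(-9) = 27
Sum = (-1) + 3 + (-6) + 9 + (-9) + 0 + 27 = 23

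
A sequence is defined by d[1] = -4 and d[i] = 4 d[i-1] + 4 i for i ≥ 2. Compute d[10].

d[2] = 4·(-4) + 8 = -8
d[3] = 4·(-8) + 12 = -20
d[4] = 4·(-20) + 16 = -64
d[5] = 4·(-64) + 20 = -236
d[6] = 4·(-236) + 24 = -920
d[7] = 4·(-920) + 28 = -3652
d[8] = 4·(-3652) + 32 = -14576
d[9] = 4·(-14576) + 36 = -58268
d[10] = 4·(-58268) + 40 = -233032

-233032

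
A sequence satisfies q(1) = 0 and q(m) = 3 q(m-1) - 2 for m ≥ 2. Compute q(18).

-129140162

The fixed point is -2/(1 - 3) = 1, so q(m) - 1 = 3(q(m-1) - 1).
Hence q(m) = -1·3^{m-1} + 1.
q(18) = -1·3^{17} + 1 = -1·129140163 + 1 = -129140162.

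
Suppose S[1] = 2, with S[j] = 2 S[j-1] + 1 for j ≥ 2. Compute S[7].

191

S[2] = 2*2 + 1 = 5
S[3] = 2*5 + 1 = 11
S[4] = 2*11 + 1 = 23
S[5] = 2*23 + 1 = 47
S[6] = 2*47 + 1 = 95
S[7] = 2*95 + 1 = 191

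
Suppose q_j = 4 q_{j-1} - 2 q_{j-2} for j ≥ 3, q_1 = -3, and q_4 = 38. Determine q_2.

1

Let q_2 = v.
q_3 = 6 + 4v
q_4 = 24 + 14v
So 24 + 14v = 38, giving v = 1.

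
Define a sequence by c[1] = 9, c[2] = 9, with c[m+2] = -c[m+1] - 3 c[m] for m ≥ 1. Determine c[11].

c[3] = -9 - 3(9) = -36
c[4] = -(-36) - 3(9) = 9
c[5] = -9 - 3(-36) = 99
c[6] = -99 - 3(9) = -126
c[7] = -(-126) - 3(99) = -171
c[8] = -(-171) - 3(-126) = 549
c[9] = -549 - 3(-171) = -36
c[10] = -(-36) - 3(549) = -1611
c[11] = -(-1611) - 3(-36) = 1719

1719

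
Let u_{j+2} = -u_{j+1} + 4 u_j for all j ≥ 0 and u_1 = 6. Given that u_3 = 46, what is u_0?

-4

Let u_0 = v.
u_2 = -6 + 4v
u_3 = 30 - 4v
So 30 - 4v = 46, giving v = -4.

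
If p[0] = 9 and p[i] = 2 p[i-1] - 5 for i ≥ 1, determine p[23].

The fixed point is -5/(1 - 2) = 5, so p[i] - 5 = 2(p[i-1] - 5).
Hence p[i] = 4·2^i + 5.
p[23] = 4·2^{23} + 5 = 4·8388608 + 5 = 33554437.

33554437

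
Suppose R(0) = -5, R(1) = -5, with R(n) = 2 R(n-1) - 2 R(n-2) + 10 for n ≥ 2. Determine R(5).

R(2) = 2*(-5) - 2*(-5) + 10 = 10
R(3) = 2*10 - 2*(-5) + 10 = 40
R(4) = 2*40 - 2*10 + 10 = 70
R(5) = 2*70 - 2*40 + 10 = 70

70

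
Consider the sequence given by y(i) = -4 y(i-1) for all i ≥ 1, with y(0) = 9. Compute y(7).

y(1) = -4(9) = -36
y(2) = -4(-36) = 144
y(3) = -4(144) = -576
y(4) = -4(-576) = 2304
y(5) = -4(2304) = -9216
y(6) = -4(-9216) = 36864
y(7) = -4(36864) = -147456

-147456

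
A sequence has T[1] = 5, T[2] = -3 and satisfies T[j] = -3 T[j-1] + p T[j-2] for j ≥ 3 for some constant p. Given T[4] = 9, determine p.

-2

T[3] = 9 + 5p
T[4] = -27 - 18p
So -27 - 18p = 9, giving p = -2.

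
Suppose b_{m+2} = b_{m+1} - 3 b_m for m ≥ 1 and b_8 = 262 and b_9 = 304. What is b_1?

Rearranging, b_{m-2} = (b_m - b_{m-1}) / -3.
b_7 = (304 - 262) / -3 = 42/-3 = -14
b_6 = (262 - (-14)) / -3 = 276/-3 = -92
b_5 = (-14 - (-92)) / -3 = 78/-3 = -26
b_4 = (-92 - (-26)) / -3 = -66/-3 = 22
b_3 = (-26 - 22) / -3 = -48/-3 = 16
b_2 = (22 - 16) / -3 = 6/-3 = -2
b_1 = (16 - (-2)) / -3 = 18/-3 = -6

-6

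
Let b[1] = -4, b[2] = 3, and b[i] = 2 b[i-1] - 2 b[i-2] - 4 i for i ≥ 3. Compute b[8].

-64

b[3] = 2·3 - 2·(-4) - 12 = 2
b[4] = 2·2 - 2·3 - 16 = -18
b[5] = 2·(-18) - 2·2 - 20 = -60
b[6] = 2·(-60) - 2·(-18) - 24 = -108
b[7] = 2·(-108) - 2·(-60) - 28 = -124
b[8] = 2·(-124) - 2·(-108) - 32 = -64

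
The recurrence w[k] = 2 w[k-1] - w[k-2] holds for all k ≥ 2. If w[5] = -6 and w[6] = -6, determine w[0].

-6

Rearranging, w[k-2] = -(w[k] - 2 w[k-1]).
w[4] = -(-6 - 2*(-6)) = -6
w[3] = -(-6 - 2*(-6)) = -6
w[2] = -(-6 - 2*(-6)) = -6
w[1] = -(-6 - 2*(-6)) = -6
w[0] = -(-6 - 2*(-6)) = -6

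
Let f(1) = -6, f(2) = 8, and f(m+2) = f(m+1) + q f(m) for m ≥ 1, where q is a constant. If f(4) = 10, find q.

f(3) = 8 - 6q
f(4) = 8 + 2q
So 8 + 2q = 10, giving q = 1.

1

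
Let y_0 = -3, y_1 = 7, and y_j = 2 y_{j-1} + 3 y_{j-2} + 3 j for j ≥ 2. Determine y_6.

1403

y_2 = 2(7) + 3(-3) + 6 = 11
y_3 = 2(11) + 3(7) + 9 = 52
y_4 = 2(52) + 3(11) + 12 = 149
y_5 = 2(149) + 3(52) + 15 = 469
y_6 = 2(469) + 3(149) + 18 = 1403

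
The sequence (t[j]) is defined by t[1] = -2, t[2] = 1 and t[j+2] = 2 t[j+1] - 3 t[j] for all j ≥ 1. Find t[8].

t[3] = 2·1 - 3·(-2) = 8
t[4] = 2·8 - 3·1 = 13
t[5] = 2·13 - 3·8 = 2
t[6] = 2·2 - 3·13 = -35
t[7] = 2·(-35) - 3·2 = -76
t[8] = 2·(-76) - 3·(-35) = -47

-47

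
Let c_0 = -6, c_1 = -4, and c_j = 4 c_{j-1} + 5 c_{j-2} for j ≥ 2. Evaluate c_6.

c_2 = 4*(-4) + 5*(-6) = -46
c_3 = 4*(-46) + 5*(-4) = -204
c_4 = 4*(-204) + 5*(-46) = -1046
c_5 = 4*(-1046) + 5*(-204) = -5204
c_6 = 4*(-5204) + 5*(-1046) = -26046

-26046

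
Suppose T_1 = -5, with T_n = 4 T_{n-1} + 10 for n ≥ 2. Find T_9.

-109230

T_2 = 4·(-5) + 10 = -10
T_3 = 4·(-10) + 10 = -30
T_4 = 4·(-30) + 10 = -110
T_5 = 4·(-110) + 10 = -430
T_6 = 4·(-430) + 10 = -1710
T_7 = 4·(-1710) + 10 = -6830
T_8 = 4·(-6830) + 10 = -27310
T_9 = 4·(-27310) + 10 = -109230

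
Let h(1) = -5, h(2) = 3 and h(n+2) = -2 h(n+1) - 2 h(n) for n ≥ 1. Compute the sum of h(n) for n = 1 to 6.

-4

h(3) = -2(3) - 2(-5) = 4
h(4) = -2(4) - 2(3) = -14
h(5) = -2(-14) - 2(4) = 20
h(6) = -2(20) - 2(-14) = -12
Sum = (-5) + 3 + 4 + (-14) + 20 + (-12) = -4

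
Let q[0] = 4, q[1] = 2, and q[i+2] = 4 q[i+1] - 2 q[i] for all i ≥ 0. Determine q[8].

-2240

q[2] = 4(2) - 2(4) = 0
q[3] = 4(0) - 2(2) = -4
q[4] = 4(-4) - 2(0) = -16
q[5] = 4(-16) - 2(-4) = -56
q[6] = 4(-56) - 2(-16) = -192
q[7] = 4(-192) - 2(-56) = -656
q[8] = 4(-656) - 2(-192) = -2240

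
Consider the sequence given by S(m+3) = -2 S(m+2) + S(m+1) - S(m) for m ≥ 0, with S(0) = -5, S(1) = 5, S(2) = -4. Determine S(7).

S(3) = -2*(-4) + 5 - (-5) = 18
S(4) = -2*18 + (-4) - 5 = -45
S(5) = -2*(-45) + 18 - (-4) = 112
S(6) = -2*112 + (-45) - 18 = -287
S(7) = -2*(-287) + 112 - (-45) = 731

731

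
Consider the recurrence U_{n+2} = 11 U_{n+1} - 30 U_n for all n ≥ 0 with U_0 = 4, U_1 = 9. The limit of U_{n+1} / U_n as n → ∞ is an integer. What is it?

6

The characteristic equation is r^2 - 11r + 30 = 0, which factors as (r - 6)(r - 5) = 0.
So the roots are 6 and 5. Since |6| > |5| and the coefficient of 6^n is non-zero, the ratio tends to 6.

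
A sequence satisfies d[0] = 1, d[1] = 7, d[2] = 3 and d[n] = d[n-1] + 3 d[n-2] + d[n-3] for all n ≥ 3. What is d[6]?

d[3] = 3 + 3(7) + 1 = 25
d[4] = 25 + 3(3) + 7 = 41
d[5] = 41 + 3(25) + 3 = 119
d[6] = 119 + 3(41) + 25 = 267

267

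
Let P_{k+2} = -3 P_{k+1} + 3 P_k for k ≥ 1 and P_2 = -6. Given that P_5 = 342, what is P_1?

2

Let P_1 = w.
P_3 = 18 + 3w
P_4 = -72 - 9w
P_5 = 270 + 36w
So 270 + 36w = 342, giving w = 2.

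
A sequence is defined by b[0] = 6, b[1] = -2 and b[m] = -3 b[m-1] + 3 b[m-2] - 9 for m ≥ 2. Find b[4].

216

b[2] = -3(-2) + 3(6) - 9 = 15
b[3] = -3(15) + 3(-2) - 9 = -60
b[4] = -3(-60) + 3(15) - 9 = 216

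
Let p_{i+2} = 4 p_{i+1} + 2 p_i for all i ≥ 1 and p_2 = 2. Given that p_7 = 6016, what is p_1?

4

Let p_1 = w.
p_3 = 8 + 2w
p_4 = 36 + 8w
p_5 = 160 + 36w
p_6 = 712 + 160w
p_7 = 3168 + 712w
So 3168 + 712w = 6016, giving w = 4.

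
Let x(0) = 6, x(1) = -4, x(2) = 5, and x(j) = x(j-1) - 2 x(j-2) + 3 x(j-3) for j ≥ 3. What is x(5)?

-38

x(3) = 5 - 2*(-4) + 3*6 = 31
x(4) = 31 - 2*5 + 3*(-4) = 9
x(5) = 9 - 2*31 + 3*5 = -38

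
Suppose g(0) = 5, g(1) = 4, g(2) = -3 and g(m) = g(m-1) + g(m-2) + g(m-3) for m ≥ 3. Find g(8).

73

g(3) = (-3) + 4 + 5 = 6
g(4) = 6 + (-3) + 4 = 7
g(5) = 7 + 6 + (-3) = 10
g(6) = 10 + 7 + 6 = 23
g(7) = 23 + 10 + 7 = 40
g(8) = 40 + 23 + 10 = 73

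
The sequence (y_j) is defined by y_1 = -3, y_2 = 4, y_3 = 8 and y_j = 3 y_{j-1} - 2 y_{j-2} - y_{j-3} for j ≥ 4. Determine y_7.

y_4 = 3*8 - 2*4 - (-3) = 19
y_5 = 3*19 - 2*8 - 4 = 37
y_6 = 3*37 - 2*19 - 8 = 65
y_7 = 3*65 - 2*37 - 19 = 102

102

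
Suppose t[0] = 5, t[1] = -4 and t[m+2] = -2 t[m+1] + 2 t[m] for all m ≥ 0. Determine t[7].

-2512

t[2] = -2*(-4) + 2*5 = 18
t[3] = -2*18 + 2*(-4) = -44
t[4] = -2*(-44) + 2*18 = 124
t[5] = -2*124 + 2*(-44) = -336
t[6] = -2*(-336) + 2*124 = 920
t[7] = -2*920 + 2*(-336) = -2512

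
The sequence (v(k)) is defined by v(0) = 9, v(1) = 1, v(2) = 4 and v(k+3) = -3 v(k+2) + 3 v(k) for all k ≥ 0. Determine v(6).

v(3) = -3(4) + 3(9) = 15
v(4) = -3(15) + 3(1) = -42
v(5) = -3(-42) + 3(4) = 138
v(6) = -3(138) + 3(15) = -369

-369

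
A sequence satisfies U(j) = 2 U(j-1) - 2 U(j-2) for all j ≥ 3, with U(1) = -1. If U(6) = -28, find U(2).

7

Let U(2) = w.
U(3) = 2 + 2w
U(4) = 4 + 2w
U(5) = 4
U(6) = -4w
So -4w = -28, giving w = 7.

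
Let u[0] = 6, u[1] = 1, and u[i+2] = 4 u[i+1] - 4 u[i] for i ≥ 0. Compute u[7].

-4160

u[2] = 4·1 - 4·6 = -20
u[3] = 4·(-20) - 4·1 = -84
u[4] = 4·(-84) - 4·(-20) = -256
u[5] = 4·(-256) - 4·(-84) = -688
u[6] = 4·(-688) - 4·(-256) = -1728
u[7] = 4·(-1728) - 4·(-688) = -4160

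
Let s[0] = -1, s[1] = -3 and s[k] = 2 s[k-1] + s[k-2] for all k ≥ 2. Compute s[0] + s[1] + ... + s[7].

-984

s[2] = 2(-3) + (-1) = -7
s[3] = 2(-7) + (-3) = -17
s[4] = 2(-17) + (-7) = -41
s[5] = 2(-41) + (-17) = -99
s[6] = 2(-99) + (-41) = -239
s[7] = 2(-239) + (-99) = -577
Sum = (-1) + (-3) + (-7) + (-17) + (-41) + (-99) + (-239) + (-577) = -984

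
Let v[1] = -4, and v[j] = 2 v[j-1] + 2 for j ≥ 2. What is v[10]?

v[2] = 2·(-4) + 2 = -6
v[3] = 2·(-6) + 2 = -10
v[4] = 2·(-10) + 2 = -18
v[5] = 2·(-18) + 2 = -34
v[6] = 2·(-34) + 2 = -66
v[7] = 2·(-66) + 2 = -130
v[8] = 2·(-130) + 2 = -258
v[9] = 2·(-258) + 2 = -514
v[10] = 2·(-514) + 2 = -1026

-1026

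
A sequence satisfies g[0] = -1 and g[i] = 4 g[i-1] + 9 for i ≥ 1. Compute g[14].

536870909

The fixed point is 9/(1 - 4) = -3, so g[i] + 3 = 4(g[i-1] + 3).
Hence g[i] = 2·4^i - 3.
g[14] = 2·4^{14} - 3 = 2·268435456 - 3 = 536870909.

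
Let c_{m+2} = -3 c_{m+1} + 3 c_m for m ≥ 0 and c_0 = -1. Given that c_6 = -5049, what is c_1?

7

Let c_1 = x.
c_2 = -3 - 3x
c_3 = 9 + 12x
c_4 = -36 - 45x
c_5 = 135 + 171x
c_6 = -513 - 648x
So -513 - 648x = -5049, giving x = 7.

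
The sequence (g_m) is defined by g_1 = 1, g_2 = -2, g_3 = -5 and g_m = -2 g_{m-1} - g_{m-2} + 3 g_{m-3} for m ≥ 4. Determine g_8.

g_4 = -2(-5) - (-2) + 3(1) = 15
g_5 = -2(15) - (-5) + 3(-2) = -31
g_6 = -2(-31) - 15 + 3(-5) = 32
g_7 = -2(32) - (-31) + 3(15) = 12
g_8 = -2(12) - 32 + 3(-31) = -149

-149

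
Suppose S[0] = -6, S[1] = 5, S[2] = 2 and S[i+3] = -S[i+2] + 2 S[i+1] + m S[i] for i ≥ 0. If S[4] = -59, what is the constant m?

-5

S[3] = 8 - 6m
S[4] = -4 + 11m
So -4 + 11m = -59, giving m = -5.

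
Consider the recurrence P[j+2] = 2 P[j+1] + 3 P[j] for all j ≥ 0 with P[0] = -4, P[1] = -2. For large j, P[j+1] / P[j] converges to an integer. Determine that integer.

The characteristic equation is r^2 - 2r - 3 = 0, which factors as (r - 3)(r + 1) = 0.
So the roots are 3 and -1. Since |3| > |-1| and the coefficient of 3^j is non-zero, the ratio tends to 3.

3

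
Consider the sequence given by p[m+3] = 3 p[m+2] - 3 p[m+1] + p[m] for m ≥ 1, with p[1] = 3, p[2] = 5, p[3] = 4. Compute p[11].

p[4] = 3(4) - 3(5) + 3 = 0
p[5] = 3(0) - 3(4) + 5 = -7
p[6] = 3(-7) - 3(0) + 4 = -17
p[7] = 3(-17) - 3(-7) + 0 = -30
p[8] = 3(-30) - 3(-17) + (-7) = -46
p[9] = 3(-46) - 3(-30) + (-17) = -65
p[10] = 3(-65) - 3(-46) + (-30) = -87
p[11] = 3(-87) - 3(-65) + (-46) = -112

-112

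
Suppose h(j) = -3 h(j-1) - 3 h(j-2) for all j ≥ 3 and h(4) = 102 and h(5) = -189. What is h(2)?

Rearranging, h(j-2) = (h(j) + 3 h(j-1)) / -3.
h(3) = (-189 + 3(102)) / -3 = 117/-3 = -39
h(2) = (102 + 3(-39)) / -3 = -15/-3 = 5

5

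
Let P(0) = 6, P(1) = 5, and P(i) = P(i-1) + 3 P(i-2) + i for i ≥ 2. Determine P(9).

7513

P(2) = 5 + 3(6) + 2 = 25
P(3) = 25 + 3(5) + 3 = 43
P(4) = 43 + 3(25) + 4 = 122
P(5) = 122 + 3(43) + 5 = 256
P(6) = 256 + 3(122) + 6 = 628
P(7) = 628 + 3(256) + 7 = 1403
P(8) = 1403 + 3(628) + 8 = 3295
P(9) = 3295 + 3(1403) + 9 = 7513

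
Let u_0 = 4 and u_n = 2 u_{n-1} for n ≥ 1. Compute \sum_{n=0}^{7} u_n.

u_1 = 2(4) = 8
u_2 = 2(8) = 16
u_3 = 2(16) = 32
u_4 = 2(32) = 64
u_5 = 2(64) = 128
u_6 = 2(128) = 256
u_7 = 2(256) = 512
Sum = 4 + 8 + 16 + 32 + 64 + 128 + 256 + 512 = 1020

1020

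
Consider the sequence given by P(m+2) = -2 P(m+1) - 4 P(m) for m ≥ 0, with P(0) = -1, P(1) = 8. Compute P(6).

-64

P(2) = -2·8 - 4·(-1) = -12
P(3) = -2·(-12) - 4·8 = -8
P(4) = -2·(-8) - 4·(-12) = 64
P(5) = -2·64 - 4·(-8) = -96
P(6) = -2·(-96) - 4·64 = -64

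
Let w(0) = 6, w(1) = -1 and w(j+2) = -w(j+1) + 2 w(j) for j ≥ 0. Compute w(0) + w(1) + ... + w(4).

44

w(2) = -(-1) + 2·6 = 13
w(3) = -13 + 2·(-1) = -15
w(4) = -(-15) + 2·13 = 41
Sum = 6 + (-1) + 13 + (-15) + 41 = 44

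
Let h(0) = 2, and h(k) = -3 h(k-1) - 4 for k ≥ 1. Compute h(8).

h(1) = -3*2 - 4 = -10
h(2) = -3*(-10) - 4 = 26
h(3) = -3*26 - 4 = -82
h(4) = -3*(-82) - 4 = 242
h(5) = -3*242 - 4 = -730
h(6) = -3*(-730) - 4 = 2186
h(7) = -3*2186 - 4 = -6562
h(8) = -3*(-6562) - 4 = 19682

19682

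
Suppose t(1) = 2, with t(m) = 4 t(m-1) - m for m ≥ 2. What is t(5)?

315

t(2) = 4(2) - 2 = 6
t(3) = 4(6) - 3 = 21
t(4) = 4(21) - 4 = 80
t(5) = 4(80) - 5 = 315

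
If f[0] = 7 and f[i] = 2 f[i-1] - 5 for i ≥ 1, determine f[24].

33554437

The fixed point is -5/(1 - 2) = 5, so f[i] - 5 = 2(f[i-1] - 5).
Hence f[i] = 2·2^i + 5.
f[24] = 2·2^{24} + 5 = 2·16777216 + 5 = 33554437.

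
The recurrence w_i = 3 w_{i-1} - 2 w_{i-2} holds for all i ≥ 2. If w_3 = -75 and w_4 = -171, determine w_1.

-3

Rearranging, w_{i-2} = (w_i - 3 w_{i-1}) / -2.
w_2 = (-171 - 3*(-75)) / -2 = 54/-2 = -27
w_1 = (-75 - 3*(-27)) / -2 = 6/-2 = -3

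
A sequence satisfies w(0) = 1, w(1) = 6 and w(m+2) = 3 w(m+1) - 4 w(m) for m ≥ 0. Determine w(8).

-194

w(2) = 3*6 - 4*1 = 14
w(3) = 3*14 - 4*6 = 18
w(4) = 3*18 - 4*14 = -2
w(5) = 3*(-2) - 4*18 = -78
w(6) = 3*(-78) - 4*(-2) = -226
w(7) = 3*(-226) - 4*(-78) = -366
w(8) = 3*(-366) - 4*(-226) = -194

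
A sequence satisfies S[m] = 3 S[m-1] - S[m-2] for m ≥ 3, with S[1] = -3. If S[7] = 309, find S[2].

1

Let S[2] = z.
S[3] = 3 + 3z
S[4] = 9 + 8z
S[5] = 24 + 21z
S[6] = 63 + 55z
S[7] = 165 + 144z
So 165 + 144z = 309, giving z = 1.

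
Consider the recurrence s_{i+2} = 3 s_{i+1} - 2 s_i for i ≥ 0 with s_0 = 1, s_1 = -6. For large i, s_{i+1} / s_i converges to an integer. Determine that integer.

The characteristic equation is r^2 - 3r + 2 = 0, which factors as (r - 2)(r - 1) = 0.
So the roots are 2 and 1. Since |2| > |1| and the coefficient of 2^i is non-zero, the ratio tends to 2.

2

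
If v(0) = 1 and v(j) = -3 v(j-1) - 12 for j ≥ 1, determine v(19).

The fixed point is -12/(1 + 3) = -3, so v(j) + 3 = -3(v(j-1) + 3).
Hence v(j) = 4·(-3)^j - 3.
v(19) = 4·(-3)^{19} - 3 = 4·-1162261467 - 3 = -4649045871.

-4649045871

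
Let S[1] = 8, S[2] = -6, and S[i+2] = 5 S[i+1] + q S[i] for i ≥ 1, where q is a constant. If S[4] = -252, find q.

S[3] = -30 + 8q
S[4] = -150 + 34q
So -150 + 34q = -252, giving q = -3.

-3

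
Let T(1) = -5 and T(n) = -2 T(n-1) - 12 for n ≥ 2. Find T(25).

The fixed point is -12/(1 + 2) = -4, so T(n) + 4 = -2(T(n-1) + 4).
Hence T(n) = -1·(-2)^{n-1} - 4.
T(25) = -1·(-2)^{24} - 4 = -1·16777216 - 4 = -16777220.

-16777220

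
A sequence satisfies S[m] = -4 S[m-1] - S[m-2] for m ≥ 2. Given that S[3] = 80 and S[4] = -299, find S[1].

Rearranging, S[m-2] = -(S[m] + 4 S[m-1]).
S[2] = -(-299 + 4(80)) = -21
S[1] = -(80 + 4(-21)) = 4

4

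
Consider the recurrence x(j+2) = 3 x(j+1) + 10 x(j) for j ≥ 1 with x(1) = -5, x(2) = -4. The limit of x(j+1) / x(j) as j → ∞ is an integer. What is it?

The characteristic equation is r^2 - 3r - 10 = 0, which factors as (r - 5)(r + 2) = 0.
So the roots are 5 and -2. Since |5| > |-2| and the coefficient of 5^j is non-zero, the ratio tends to 5.

5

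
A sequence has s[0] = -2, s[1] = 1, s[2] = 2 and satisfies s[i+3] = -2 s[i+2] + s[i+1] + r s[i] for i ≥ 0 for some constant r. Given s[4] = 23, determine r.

3

s[3] = -3 - 2r
s[4] = 8 + 5r
So 8 + 5r = 23, giving r = 3.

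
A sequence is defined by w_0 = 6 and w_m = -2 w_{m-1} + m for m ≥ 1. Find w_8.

w_1 = -2*6 + 1 = -11
w_2 = -2*(-11) + 2 = 24
w_3 = -2*24 + 3 = -45
w_4 = -2*(-45) + 4 = 94
w_5 = -2*94 + 5 = -183
w_6 = -2*(-183) + 6 = 372
w_7 = -2*372 + 7 = -737
w_8 = -2*(-737) + 8 = 1482

1482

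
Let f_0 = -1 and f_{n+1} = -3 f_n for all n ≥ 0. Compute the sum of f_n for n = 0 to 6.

f_1 = -3*(-1) = 3
f_2 = -3*3 = -9
f_3 = -3*(-9) = 27
f_4 = -3*27 = -81
f_5 = -3*(-81) = 243
f_6 = -3*243 = -729
Sum = (-1) + 3 + (-9) + 27 + (-81) + 243 + (-729) = -547

-547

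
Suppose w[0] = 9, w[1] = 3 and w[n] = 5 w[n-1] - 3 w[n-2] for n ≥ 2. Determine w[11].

w[2] = 5*3 - 3*9 = -12
w[3] = 5*(-12) - 3*3 = -69
w[4] = 5*(-69) - 3*(-12) = -309
w[5] = 5*(-309) - 3*(-69) = -1338
w[6] = 5*(-1338) - 3*(-309) = -5763
w[7] = 5*(-5763) - 3*(-1338) = -24801
w[8] = 5*(-24801) - 3*(-5763) = -106716
w[9] = 5*(-106716) - 3*(-24801) = -459177
w[10] = 5*(-459177) - 3*(-106716) = -1975737
w[11] = 5*(-1975737) - 3*(-459177) = -8501154

-8501154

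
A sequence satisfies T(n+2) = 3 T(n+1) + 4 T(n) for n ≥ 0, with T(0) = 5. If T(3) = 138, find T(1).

6

Let T(1) = z.
T(2) = 20 + 3z
T(3) = 60 + 13z
So 60 + 13z = 138, giving z = 6.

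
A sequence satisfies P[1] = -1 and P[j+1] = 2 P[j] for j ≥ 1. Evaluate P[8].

P[2] = 2*(-1) = -2
P[3] = 2*(-2) = -4
P[4] = 2*(-4) = -8
P[5] = 2*(-8) = -16
P[6] = 2*(-16) = -32
P[7] = 2*(-32) = -64
P[8] = 2*(-64) = -128

-128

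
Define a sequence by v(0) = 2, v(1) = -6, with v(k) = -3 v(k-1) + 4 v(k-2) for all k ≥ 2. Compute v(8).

104858

v(2) = -3·(-6) + 4·2 = 26
v(3) = -3·26 + 4·(-6) = -102
v(4) = -3·(-102) + 4·26 = 410
v(5) = -3·410 + 4·(-102) = -1638
v(6) = -3·(-1638) + 4·410 = 6554
v(7) = -3·6554 + 4·(-1638) = -26214
v(8) = -3·(-26214) + 4·6554 = 104858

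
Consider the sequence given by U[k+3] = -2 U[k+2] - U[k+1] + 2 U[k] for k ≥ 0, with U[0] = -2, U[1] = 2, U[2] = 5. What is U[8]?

U[3] = -2*5 - 2 + 2*(-2) = -16
U[4] = -2*(-16) - 5 + 2*2 = 31
U[5] = -2*31 - (-16) + 2*5 = -36
U[6] = -2*(-36) - 31 + 2*(-16) = 9
U[7] = -2*9 - (-36) + 2*31 = 80
U[8] = -2*80 - 9 + 2*(-36) = -241

-241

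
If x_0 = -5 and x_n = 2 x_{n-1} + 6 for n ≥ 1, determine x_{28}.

The fixed point is 6/(1 - 2) = -6, so x_n + 6 = 2(x_{n-1} + 6).
Hence x_n = 1·2^n - 6.
x_{28} = 1·2^{28} - 6 = 1·268435456 - 6 = 268435450.

268435450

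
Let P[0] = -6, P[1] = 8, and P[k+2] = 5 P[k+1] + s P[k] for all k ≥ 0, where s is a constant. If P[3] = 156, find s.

2

P[2] = 40 - 6s
P[3] = 200 - 22s
So 200 - 22s = 156, giving s = 2.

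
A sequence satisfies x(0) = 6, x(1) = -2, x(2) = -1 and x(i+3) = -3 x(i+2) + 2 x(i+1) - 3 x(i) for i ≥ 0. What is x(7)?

x(3) = -3(-1) + 2(-2) - 3(6) = -19
x(4) = -3(-19) + 2(-1) - 3(-2) = 61
x(5) = -3(61) + 2(-19) - 3(-1) = -218
x(6) = -3(-218) + 2(61) - 3(-19) = 833
x(7) = -3(833) + 2(-218) - 3(61) = -3118

-3118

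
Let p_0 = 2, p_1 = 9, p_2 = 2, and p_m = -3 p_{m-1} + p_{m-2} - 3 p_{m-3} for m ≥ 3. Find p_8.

p_3 = -3*2 + 9 - 3*2 = -3
p_4 = -3*(-3) + 2 - 3*9 = -16
p_5 = -3*(-16) + (-3) - 3*2 = 39
p_6 = -3*39 + (-16) - 3*(-3) = -124
p_7 = -3*(-124) + 39 - 3*(-16) = 459
p_8 = -3*459 + (-124) - 3*39 = -1618

-1618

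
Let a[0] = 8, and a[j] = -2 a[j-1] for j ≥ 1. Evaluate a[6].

512

a[1] = -2*8 = -16
a[2] = -2*(-16) = 32
a[3] = -2*32 = -64
a[4] = -2*(-64) = 128
a[5] = -2*128 = -256
a[6] = -2*(-256) = 512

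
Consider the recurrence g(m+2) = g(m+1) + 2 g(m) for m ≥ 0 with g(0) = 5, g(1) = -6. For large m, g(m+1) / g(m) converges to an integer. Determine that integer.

2

The characteristic equation is r^2 - r - 2 = 0, which factors as (r - 2)(r + 1) = 0.
So the roots are 2 and -1. Since |2| > |-1| and the coefficient of 2^m is non-zero, the ratio tends to 2.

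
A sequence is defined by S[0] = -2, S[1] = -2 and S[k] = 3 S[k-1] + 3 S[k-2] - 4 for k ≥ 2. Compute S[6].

S[2] = 3*(-2) + 3*(-2) - 4 = -16
S[3] = 3*(-16) + 3*(-2) - 4 = -58
S[4] = 3*(-58) + 3*(-16) - 4 = -226
S[5] = 3*(-226) + 3*(-58) - 4 = -856
S[6] = 3*(-856) + 3*(-226) - 4 = -3250

-3250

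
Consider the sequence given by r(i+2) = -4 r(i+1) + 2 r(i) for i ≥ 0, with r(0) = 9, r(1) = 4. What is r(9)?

r(2) = -4*4 + 2*9 = 2
r(3) = -4*2 + 2*4 = 0
r(4) = -4*0 + 2*2 = 4
r(5) = -4*4 + 2*0 = -16
r(6) = -4*(-16) + 2*4 = 72
r(7) = -4*72 + 2*(-16) = -320
r(8) = -4*(-320) + 2*72 = 1424
r(9) = -4*1424 + 2*(-320) = -6336

-6336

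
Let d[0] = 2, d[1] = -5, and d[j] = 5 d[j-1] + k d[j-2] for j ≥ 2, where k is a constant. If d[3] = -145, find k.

d[2] = -25 + 2k
d[3] = -125 + 5k
So -125 + 5k = -145, giving k = -4.

-4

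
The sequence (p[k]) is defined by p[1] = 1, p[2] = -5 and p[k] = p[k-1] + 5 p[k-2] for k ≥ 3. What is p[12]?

p[3] = (-5) + 5(1) = 0
p[4] = 0 + 5(-5) = -25
p[5] = (-25) + 5(0) = -25
p[6] = (-25) + 5(-25) = -150
p[7] = (-150) + 5(-25) = -275
p[8] = (-275) + 5(-150) = -1025
p[9] = (-1025) + 5(-275) = -2400
p[10] = (-2400) + 5(-1025) = -7525
p[11] = (-7525) + 5(-2400) = -19525
p[12] = (-19525) + 5(-7525) = -57150

-57150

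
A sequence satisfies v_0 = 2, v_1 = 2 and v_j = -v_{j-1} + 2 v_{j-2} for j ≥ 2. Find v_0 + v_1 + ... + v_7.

v_2 = -2 + 2·2 = 2
v_3 = -2 + 2·2 = 2
v_4 = -2 + 2·2 = 2
v_5 = -2 + 2·2 = 2
v_6 = -2 + 2·2 = 2
v_7 = -2 + 2·2 = 2
Sum = 2 + 2 + 2 + 2 + 2 + 2 + 2 + 2 = 16

16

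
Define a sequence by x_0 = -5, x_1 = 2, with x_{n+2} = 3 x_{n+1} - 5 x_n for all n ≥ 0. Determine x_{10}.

x_2 = 3·2 - 5·(-5) = 31
x_3 = 3·31 - 5·2 = 83
x_4 = 3·83 - 5·31 = 94
x_5 = 3·94 - 5·83 = -133
x_6 = 3·(-133) - 5·94 = -869
x_7 = 3·(-869) - 5·(-133) = -1942
x_8 = 3·(-1942) - 5·(-869) = -1481
x_9 = 3·(-1481) - 5·(-1942) = 5267
x_{10} = 3·5267 - 5·(-1481) = 23206

23206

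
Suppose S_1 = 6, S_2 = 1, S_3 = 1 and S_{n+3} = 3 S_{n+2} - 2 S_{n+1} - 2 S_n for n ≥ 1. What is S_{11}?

1239

S_4 = 3*1 - 2*1 - 2*6 = -11
S_5 = 3*(-11) - 2*1 - 2*1 = -37
S_6 = 3*(-37) - 2*(-11) - 2*1 = -91
S_7 = 3*(-91) - 2*(-37) - 2*(-11) = -177
S_8 = 3*(-177) - 2*(-91) - 2*(-37) = -275
S_9 = 3*(-275) - 2*(-177) - 2*(-91) = -289
S_{10} = 3*(-289) - 2*(-275) - 2*(-177) = 37
S_{11} = 3*37 - 2*(-289) - 2*(-275) = 1239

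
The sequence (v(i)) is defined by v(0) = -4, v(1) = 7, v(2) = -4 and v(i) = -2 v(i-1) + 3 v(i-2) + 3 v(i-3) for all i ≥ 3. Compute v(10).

v(3) = -2·(-4) + 3·7 + 3·(-4) = 17
v(4) = -2·17 + 3·(-4) + 3·7 = -25
v(5) = -2·(-25) + 3·17 + 3·(-4) = 89
v(6) = -2·89 + 3·(-25) + 3·17 = -202
v(7) = -2·(-202) + 3·89 + 3·(-25) = 596
v(8) = -2·596 + 3·(-202) + 3·89 = -1531
v(9) = -2·(-1531) + 3·596 + 3·(-202) = 4244
v(10) = -2·4244 + 3·(-1531) + 3·596 = -11293

-11293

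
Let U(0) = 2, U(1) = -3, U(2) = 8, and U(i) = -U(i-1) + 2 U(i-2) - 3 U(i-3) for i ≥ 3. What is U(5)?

U(3) = -8 + 2·(-3) - 3·2 = -20
U(4) = -(-20) + 2·8 - 3·(-3) = 45
U(5) = -45 + 2·(-20) - 3·8 = -109

-109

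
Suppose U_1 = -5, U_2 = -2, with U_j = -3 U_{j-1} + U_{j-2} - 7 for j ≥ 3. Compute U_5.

U_3 = -3(-2) + (-5) - 7 = -6
U_4 = -3(-6) + (-2) - 7 = 9
U_5 = -3(9) + (-6) - 7 = -40

-40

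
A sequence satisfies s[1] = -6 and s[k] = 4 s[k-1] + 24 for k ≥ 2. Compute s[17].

8589934584

The fixed point is 24/(1 - 4) = -8, so s[k] + 8 = 4(s[k-1] + 8).
Hence s[k] = 2·4^{k-1} - 8.
s[17] = 2·4^{16} - 8 = 2·4294967296 - 8 = 8589934584.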